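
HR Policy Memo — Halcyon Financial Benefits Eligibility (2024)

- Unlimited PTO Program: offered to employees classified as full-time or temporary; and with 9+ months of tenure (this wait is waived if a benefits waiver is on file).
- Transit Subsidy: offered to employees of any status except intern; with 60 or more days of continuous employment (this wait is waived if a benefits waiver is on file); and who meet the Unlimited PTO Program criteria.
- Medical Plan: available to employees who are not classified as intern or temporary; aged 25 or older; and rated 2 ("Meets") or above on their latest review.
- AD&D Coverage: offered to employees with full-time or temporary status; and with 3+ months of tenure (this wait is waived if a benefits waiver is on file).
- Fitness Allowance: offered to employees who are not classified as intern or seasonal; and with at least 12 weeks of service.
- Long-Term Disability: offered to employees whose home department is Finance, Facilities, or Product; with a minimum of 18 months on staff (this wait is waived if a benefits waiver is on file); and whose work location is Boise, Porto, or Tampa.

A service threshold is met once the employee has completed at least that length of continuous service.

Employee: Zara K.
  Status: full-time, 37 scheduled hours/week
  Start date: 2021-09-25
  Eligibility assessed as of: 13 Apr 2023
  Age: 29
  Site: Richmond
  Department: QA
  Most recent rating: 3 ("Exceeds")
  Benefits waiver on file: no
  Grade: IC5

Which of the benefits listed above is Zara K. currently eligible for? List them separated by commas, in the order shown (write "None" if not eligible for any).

Unlimited PTO Program, Transit Subsidy, Medical Plan, AD&D Coverage, Fitness Allowance

Service from 2021-09-25 to 13 Apr 2023: 565 days.
Unlimited PTO Program — status full-time ✓; no waiver, service 565 days ≥ 9 months (≈270 days) ✓ → eligible.
Transit Subsidy — status full-time ✓ (not excluded); no waiver, service 565 days ≥ 60 days ✓; eligible for Unlimited PTO Program ✓ → eligible.
Medical Plan — status full-time ✓ (not excluded); age 29 ≥ 25 ✓; rating 3 ≥ 2 ✓ → eligible.
AD&D Coverage — status full-time ✓; no waiver, service 565 days ≥ 3 months (≈90 days) ✓ → eligible.
Fitness Allowance — status full-time ✓ (not excluded); service 565 days ≥ 12 weeks (≈84 days) ✓ → eligible.
Long-Term Disability — dept QA ✗ → not eligible.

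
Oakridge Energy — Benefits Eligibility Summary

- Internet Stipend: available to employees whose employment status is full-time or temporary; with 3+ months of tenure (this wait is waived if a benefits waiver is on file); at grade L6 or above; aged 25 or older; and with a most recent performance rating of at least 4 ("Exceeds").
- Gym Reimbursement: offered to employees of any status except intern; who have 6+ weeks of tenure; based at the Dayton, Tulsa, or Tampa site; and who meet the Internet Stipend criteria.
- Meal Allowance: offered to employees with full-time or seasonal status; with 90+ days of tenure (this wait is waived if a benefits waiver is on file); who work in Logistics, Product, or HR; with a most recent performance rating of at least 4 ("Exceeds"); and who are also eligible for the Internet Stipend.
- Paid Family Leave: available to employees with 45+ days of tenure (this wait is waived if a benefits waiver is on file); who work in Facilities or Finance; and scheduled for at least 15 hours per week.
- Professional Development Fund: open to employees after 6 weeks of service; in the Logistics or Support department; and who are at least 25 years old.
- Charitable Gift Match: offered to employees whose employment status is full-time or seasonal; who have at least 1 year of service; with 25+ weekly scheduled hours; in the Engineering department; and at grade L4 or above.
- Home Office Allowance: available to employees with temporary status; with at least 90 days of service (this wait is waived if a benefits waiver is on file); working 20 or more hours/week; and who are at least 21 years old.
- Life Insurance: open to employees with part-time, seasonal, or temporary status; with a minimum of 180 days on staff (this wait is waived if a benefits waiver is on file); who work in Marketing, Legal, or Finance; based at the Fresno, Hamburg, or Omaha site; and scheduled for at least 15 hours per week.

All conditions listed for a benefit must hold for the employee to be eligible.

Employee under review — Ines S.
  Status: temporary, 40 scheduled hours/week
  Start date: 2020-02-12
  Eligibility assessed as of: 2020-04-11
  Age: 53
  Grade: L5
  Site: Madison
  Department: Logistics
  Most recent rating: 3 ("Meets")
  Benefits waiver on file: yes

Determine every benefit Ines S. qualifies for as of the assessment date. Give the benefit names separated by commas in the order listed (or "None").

Professional Development Fund, Home Office Allowance

Service from 2020-02-12 to 2020-04-11: 59 days.
Internet Stipend — status temporary ✓; benefits waiver on file ✓; grade L5 < L6 ✗ → not eligible.
Gym Reimbursement — status temporary ✓ (not excluded); service 59 days ≥ 6 weeks (≈42 days) ✓; site Madison ✗ (not Dayton, Tulsa, or Tampa) → not eligible.
Meal Allowance — status temporary ✗ (requires full-time or seasonal) → not eligible.
Paid Family Leave — benefits waiver on file ✓; dept Logistics ✗ → not eligible.
Professional Development Fund — service 59 days ≥ 6 weeks (≈42 days) ✓; dept Logistics ✓; age 53 ≥ 25 ✓ → eligible.
Charitable Gift Match — status temporary ✗ (requires full-time or seasonal) → not eligible.
Home Office Allowance — status temporary ✓; benefits waiver on file ✓; 40 hrs/wk ≥ 20 ✓; age 53 ≥ 21 ✓ → eligible.
Life Insurance — status temporary ✓; benefits waiver on file ✓; dept Logistics ✗ → not eligible.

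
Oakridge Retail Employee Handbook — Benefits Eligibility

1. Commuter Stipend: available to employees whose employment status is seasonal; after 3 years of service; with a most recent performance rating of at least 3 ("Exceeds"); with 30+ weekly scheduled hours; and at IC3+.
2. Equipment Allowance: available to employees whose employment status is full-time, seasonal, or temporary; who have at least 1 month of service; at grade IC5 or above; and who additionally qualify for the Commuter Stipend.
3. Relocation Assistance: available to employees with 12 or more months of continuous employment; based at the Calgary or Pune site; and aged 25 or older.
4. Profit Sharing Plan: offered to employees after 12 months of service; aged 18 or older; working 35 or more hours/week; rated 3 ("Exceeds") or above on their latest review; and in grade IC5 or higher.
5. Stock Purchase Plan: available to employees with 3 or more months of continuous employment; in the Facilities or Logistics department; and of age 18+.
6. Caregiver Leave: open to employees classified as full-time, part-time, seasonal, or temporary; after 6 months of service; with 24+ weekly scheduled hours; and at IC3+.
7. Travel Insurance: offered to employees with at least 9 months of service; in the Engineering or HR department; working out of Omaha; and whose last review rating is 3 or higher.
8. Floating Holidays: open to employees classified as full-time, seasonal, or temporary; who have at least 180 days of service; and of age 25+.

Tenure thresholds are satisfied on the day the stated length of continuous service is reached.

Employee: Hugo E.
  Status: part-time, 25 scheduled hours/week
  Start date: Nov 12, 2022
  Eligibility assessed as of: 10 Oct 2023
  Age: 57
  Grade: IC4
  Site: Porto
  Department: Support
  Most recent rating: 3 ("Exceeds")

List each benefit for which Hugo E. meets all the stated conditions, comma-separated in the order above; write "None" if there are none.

Service from Nov 12, 2022 to 10 Oct 2023: 332 days.
Commuter Stipend — status part-time ✗ (requires seasonal) → not eligible.
Equipment Allowance — status part-time ✗ (requires full-time, seasonal, or temporary) → not eligible.
Relocation Assistance — service 332 days < 12 months (≈360 days) ✗ → not eligible.
Profit Sharing Plan — service 332 days < 12 months (≈360 days) ✗ → not eligible.
Stock Purchase Plan — service 332 days ≥ 3 months (≈90 days) ✓; dept Support ✗ → not eligible.
Caregiver Leave — status part-time ✓; service 332 days ≥ 6 months (≈180 days) ✓; 25 hrs/wk ≥ 24 ✓; grade IC4 ≥ IC3 ✓ → eligible.
Travel Insurance — service 332 days ≥ 9 months (≈270 days) ✓; dept Support ✗ → not eligible.
Floating Holidays — status part-time ✗ (requires full-time, seasonal, or temporary) → not eligible.

Caregiver Leave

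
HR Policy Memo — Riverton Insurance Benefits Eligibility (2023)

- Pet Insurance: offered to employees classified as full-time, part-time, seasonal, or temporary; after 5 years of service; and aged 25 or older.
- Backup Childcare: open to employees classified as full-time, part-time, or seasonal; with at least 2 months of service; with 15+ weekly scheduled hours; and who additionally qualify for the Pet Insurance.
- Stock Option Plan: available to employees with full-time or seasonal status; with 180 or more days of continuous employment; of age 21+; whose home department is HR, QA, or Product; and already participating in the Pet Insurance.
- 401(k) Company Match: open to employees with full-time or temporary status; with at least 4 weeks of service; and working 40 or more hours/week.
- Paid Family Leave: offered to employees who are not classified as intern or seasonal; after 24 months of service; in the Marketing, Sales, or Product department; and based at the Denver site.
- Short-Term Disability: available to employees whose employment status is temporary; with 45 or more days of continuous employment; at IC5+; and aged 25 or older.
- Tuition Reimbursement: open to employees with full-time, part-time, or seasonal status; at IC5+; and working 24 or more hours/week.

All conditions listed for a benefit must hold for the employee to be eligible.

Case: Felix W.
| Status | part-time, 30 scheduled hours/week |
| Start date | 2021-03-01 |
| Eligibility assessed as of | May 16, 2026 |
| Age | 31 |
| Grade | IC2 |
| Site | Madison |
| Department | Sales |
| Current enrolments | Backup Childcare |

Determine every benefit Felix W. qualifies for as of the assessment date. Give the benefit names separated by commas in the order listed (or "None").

Pet Insurance, Backup Childcare

Service from 2021-03-01 to May 16, 2026: 1902 days.
Pet Insurance — status part-time ✓; service 1902 days ≥ 5 years (≈1825 days) ✓; age 31 ≥ 25 ✓ → eligible.
Backup Childcare — status part-time ✓; service 1902 days ≥ 2 months (≈60 days) ✓; 30 hrs/wk ≥ 15 ✓; eligible for Pet Insurance ✓ → eligible.
Stock Option Plan — status part-time ✗ (requires full-time or seasonal) → not eligible.
401(k) Company Match — status part-time ✗ (requires full-time or temporary) → not eligible.
Paid Family Leave — status part-time ✓ (not excluded); service 1902 days ≥ 24 months (≈720 days) ✓; dept Sales ✓; site Madison ✗ (not Denver) → not eligible.
Short-Term Disability — status part-time ✗ (requires temporary) → not eligible.
Tuition Reimbursement — status part-time ✓; grade IC2 < IC5 ✗ → not eligible.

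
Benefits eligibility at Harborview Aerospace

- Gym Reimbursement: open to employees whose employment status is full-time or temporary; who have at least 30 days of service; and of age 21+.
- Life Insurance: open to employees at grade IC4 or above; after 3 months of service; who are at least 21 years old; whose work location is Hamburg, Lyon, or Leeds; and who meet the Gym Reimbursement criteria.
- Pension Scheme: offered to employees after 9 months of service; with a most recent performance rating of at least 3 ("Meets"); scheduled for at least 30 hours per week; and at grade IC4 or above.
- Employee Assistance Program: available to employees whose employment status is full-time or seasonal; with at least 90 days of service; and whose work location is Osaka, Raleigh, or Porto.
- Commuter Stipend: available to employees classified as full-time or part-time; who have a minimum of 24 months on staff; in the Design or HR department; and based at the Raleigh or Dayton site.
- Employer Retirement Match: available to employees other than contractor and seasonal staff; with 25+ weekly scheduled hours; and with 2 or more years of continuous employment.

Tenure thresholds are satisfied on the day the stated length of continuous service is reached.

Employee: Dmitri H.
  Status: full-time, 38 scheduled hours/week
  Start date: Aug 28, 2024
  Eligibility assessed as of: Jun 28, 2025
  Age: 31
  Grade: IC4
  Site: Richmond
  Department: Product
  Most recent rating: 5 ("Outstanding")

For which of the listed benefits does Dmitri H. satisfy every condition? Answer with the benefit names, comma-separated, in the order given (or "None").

Gym Reimbursement, Pension Scheme

Service from Aug 28, 2024 to Jun 28, 2025: 304 days.
Gym Reimbursement — status full-time ✓; service 304 days ≥ 30 days ✓; age 31 ≥ 21 ✓ → eligible.
Life Insurance — grade IC4 ≥ IC4 ✓; service 304 days ≥ 3 months (≈90 days) ✓; age 31 ≥ 21 ✓; site Richmond ✗ (not Hamburg, Lyon, or Leeds) → not eligible.
Pension Scheme — service 304 days ≥ 9 months (≈270 days) ✓; rating 5 ≥ 3 ✓; 38 hrs/wk ≥ 30 ✓; grade IC4 ≥ IC4 ✓ → eligible.
Employee Assistance Program — status full-time ✓; service 304 days ≥ 90 days ✓; site Richmond ✗ (not Osaka, Raleigh, or Porto) → not eligible.
Commuter Stipend — status full-time ✓; service 304 days < 24 months (≈720 days) ✗ → not eligible.
Employer Retirement Match — status full-time ✓ (not excluded); 38 hrs/wk ≥ 25 ✓; service 304 days < 2 years (≈730 days) ✗ → not eligible.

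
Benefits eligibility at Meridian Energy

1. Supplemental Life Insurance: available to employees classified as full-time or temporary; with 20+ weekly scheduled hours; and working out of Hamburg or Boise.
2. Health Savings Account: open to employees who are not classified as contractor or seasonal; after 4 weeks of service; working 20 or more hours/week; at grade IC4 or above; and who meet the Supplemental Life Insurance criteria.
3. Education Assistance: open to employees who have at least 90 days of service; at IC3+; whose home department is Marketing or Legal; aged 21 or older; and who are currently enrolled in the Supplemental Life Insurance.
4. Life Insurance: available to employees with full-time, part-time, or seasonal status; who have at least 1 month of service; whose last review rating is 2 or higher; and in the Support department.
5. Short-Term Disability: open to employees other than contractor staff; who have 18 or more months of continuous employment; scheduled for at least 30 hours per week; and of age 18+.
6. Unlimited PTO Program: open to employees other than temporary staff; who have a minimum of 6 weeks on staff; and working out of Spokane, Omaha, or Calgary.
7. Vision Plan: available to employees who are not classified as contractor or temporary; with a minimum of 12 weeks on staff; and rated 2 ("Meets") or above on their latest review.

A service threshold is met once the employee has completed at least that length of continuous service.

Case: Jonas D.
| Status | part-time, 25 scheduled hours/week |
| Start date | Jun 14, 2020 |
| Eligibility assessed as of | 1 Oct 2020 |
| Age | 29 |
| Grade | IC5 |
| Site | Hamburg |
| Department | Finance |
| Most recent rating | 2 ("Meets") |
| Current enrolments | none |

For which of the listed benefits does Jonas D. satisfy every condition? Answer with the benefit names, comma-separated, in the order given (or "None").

Service from Jun 14, 2020 to 1 Oct 2020: 109 days.
Supplemental Life Insurance — status part-time ✗ (requires full-time or temporary) → not eligible.
Health Savings Account — status part-time ✓ (not excluded); service 109 days ≥ 4 weeks (≈28 days) ✓; 25 hrs/wk ≥ 20 ✓; grade IC5 ≥ IC4 ✓; not eligible for Supplemental Life Insurance ✗ → not eligible.
Education Assistance — service 109 days ≥ 90 days ✓; grade IC5 ≥ IC3 ✓; dept Finance ✗ → not eligible.
Life Insurance — status part-time ✓; service 109 days ≥ 1 month (≈30 days) ✓; rating 2 ≥ 2 ✓; dept Finance ✗ → not eligible.
Short-Term Disability — status part-time ✓ (not excluded); service 109 days < 18 months (≈540 days) ✗ → not eligible.
Unlimited PTO Program — status part-time ✓ (not excluded); service 109 days ≥ 6 weeks (≈42 days) ✓; site Hamburg ✗ (not Spokane, Omaha, or Calgary) → not eligible.
Vision Plan — status part-time ✓ (not excluded); service 109 days ≥ 12 weeks (≈84 days) ✓; rating 2 ≥ 2 ✓ → eligible.

Vision Plan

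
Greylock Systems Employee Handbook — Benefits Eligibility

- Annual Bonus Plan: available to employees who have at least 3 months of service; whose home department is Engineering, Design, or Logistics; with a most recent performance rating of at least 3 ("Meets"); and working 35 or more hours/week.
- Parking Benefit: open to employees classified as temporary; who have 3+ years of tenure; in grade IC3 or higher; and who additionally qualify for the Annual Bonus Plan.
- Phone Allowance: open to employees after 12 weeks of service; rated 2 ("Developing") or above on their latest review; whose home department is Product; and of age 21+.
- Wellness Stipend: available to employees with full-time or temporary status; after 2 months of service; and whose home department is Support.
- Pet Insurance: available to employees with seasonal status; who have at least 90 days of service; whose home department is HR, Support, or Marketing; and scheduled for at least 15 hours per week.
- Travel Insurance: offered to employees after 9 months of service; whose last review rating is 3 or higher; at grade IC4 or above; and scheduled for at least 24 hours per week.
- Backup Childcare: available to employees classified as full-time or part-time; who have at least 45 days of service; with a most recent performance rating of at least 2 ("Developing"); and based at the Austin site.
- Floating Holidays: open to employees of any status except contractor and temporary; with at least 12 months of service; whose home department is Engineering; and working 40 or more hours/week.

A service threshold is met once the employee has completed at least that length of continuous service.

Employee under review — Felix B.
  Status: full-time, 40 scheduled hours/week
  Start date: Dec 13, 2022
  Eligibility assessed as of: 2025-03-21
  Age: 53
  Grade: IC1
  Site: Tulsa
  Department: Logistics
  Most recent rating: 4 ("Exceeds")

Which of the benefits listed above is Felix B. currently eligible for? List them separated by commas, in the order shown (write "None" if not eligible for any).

Service from Dec 13, 2022 to 2025-03-21: 829 days.
Annual Bonus Plan — service 829 days ≥ 3 months (≈90 days) ✓; dept Logistics ✓; rating 4 ≥ 3 ✓; 40 hrs/wk ≥ 35 ✓ → eligible.
Parking Benefit — status full-time ✗ (requires temporary) → not eligible.
Phone Allowance — service 829 days ≥ 12 weeks (≈84 days) ✓; rating 4 ≥ 2 ✓; dept Logistics ✗ → not eligible.
Wellness Stipend — status full-time ✓; service 829 days ≥ 2 months (≈60 days) ✓; dept Logistics ✗ → not eligible.
Pet Insurance — status full-time ✗ (requires seasonal) → not eligible.
Travel Insurance — service 829 days ≥ 9 months (≈270 days) ✓; rating 4 ≥ 3 ✓; grade IC1 < IC4 ✗ → not eligible.
Backup Childcare — status full-time ✓; service 829 days ≥ 45 days ✓; rating 4 ≥ 2 ✓; site Tulsa ✗ (not Austin) → not eligible.
Floating Holidays — status full-time ✓ (not excluded); service 829 days ≥ 12 months (≈360 days) ✓; dept Logistics ✗ → not eligible.

Annual Bonus Plan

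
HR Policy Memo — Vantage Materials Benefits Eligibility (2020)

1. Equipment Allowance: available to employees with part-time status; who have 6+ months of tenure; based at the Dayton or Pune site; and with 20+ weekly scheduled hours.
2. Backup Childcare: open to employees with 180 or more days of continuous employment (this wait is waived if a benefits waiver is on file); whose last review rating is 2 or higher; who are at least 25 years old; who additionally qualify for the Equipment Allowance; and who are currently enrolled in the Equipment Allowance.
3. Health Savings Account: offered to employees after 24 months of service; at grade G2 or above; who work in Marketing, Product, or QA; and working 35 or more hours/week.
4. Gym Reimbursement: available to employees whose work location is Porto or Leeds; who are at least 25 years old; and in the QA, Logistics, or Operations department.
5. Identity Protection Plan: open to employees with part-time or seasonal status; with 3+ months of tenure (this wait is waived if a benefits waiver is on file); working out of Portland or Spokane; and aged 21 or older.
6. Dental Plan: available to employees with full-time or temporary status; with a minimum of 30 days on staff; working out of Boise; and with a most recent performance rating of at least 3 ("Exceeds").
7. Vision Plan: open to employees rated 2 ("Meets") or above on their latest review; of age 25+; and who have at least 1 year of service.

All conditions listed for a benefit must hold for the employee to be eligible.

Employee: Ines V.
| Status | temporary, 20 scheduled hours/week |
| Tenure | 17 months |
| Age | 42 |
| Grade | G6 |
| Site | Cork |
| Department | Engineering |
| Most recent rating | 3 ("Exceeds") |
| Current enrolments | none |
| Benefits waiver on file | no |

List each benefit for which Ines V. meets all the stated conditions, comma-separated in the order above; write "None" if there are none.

Equipment Allowance — status temporary ✗ (requires part-time) → not eligible.
Backup Childcare — no waiver, service 17 months ≥ 180 days ✓; rating 3 ≥ 2 ✓; age 42 ≥ 25 ✓; not eligible for Equipment Allowance ✗ → not eligible.
Health Savings Account — service 17 months < 24 months ✗ → not eligible.
Gym Reimbursement — site Cork ✗ (not Porto or Leeds) → not eligible.
Identity Protection Plan — status temporary ✗ (requires part-time or seasonal) → not eligible.
Dental Plan — status temporary ✓; service 17 months ≥ 30 days ✓; site Cork ✗ (not Boise) → not eligible.
Vision Plan — rating 3 ≥ 2 ✓; age 42 ≥ 25 ✓; service 17 months ≥ 1 year (≈365 days) ✓ → eligible.

Vision Plan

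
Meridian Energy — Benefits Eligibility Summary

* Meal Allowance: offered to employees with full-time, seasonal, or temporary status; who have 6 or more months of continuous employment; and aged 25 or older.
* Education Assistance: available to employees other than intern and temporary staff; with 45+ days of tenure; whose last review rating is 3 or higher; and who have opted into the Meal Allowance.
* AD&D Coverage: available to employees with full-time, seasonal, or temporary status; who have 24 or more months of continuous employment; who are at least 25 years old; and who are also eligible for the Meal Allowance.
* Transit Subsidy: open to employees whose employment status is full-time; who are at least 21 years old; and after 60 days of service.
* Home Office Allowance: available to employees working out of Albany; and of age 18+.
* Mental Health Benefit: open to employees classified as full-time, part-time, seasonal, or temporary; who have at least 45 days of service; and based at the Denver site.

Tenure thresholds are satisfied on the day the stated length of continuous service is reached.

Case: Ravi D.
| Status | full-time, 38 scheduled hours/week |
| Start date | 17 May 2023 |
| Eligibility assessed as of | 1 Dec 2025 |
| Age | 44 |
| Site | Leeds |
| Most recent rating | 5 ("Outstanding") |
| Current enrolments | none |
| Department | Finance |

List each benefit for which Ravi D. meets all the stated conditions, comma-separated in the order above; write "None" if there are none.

Meal Allowance, AD&D Coverage, Transit Subsidy

Service from 17 May 2023 to 1 Dec 2025: 929 days.
Meal Allowance — status full-time ✓; service 929 days ≥ 6 months (≈180 days) ✓; age 44 ≥ 25 ✓ → eligible.
Education Assistance — status full-time ✓ (not excluded); service 929 days ≥ 45 days ✓; rating 5 ≥ 3 ✓; not enrolled in Meal Allowance ✗ → not eligible.
AD&D Coverage — status full-time ✓; service 929 days ≥ 24 months (≈720 days) ✓; age 44 ≥ 25 ✓; eligible for Meal Allowance ✓ → eligible.
Transit Subsidy — status full-time ✓; age 44 ≥ 21 ✓; service 929 days ≥ 60 days ✓ → eligible.
Home Office Allowance — site Leeds ✗ (not Albany) → not eligible.
Mental Health Benefit — status full-time ✓; service 929 days ≥ 45 days ✓; site Leeds ✗ (not Denver) → not eligible.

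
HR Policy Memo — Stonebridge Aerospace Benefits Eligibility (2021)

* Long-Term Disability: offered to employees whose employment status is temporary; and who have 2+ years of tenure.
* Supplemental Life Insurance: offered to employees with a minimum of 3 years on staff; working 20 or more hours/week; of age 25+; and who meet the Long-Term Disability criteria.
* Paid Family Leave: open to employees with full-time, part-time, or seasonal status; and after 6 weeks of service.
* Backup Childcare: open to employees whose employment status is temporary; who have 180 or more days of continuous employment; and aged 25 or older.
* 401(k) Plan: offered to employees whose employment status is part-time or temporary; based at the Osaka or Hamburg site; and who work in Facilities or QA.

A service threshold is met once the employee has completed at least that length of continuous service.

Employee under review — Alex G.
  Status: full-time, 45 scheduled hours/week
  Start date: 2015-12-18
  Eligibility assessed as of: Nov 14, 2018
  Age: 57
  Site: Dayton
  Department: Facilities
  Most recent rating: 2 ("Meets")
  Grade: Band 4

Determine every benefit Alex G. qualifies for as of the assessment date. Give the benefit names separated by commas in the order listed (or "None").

Paid Family Leave

Service from 2015-12-18 to Nov 14, 2018: 1062 days.
Long-Term Disability — status full-time ✗ (requires temporary) → not eligible.
Supplemental Life Insurance — service 1062 days < 3 years (≈1095 days) ✗ → not eligible.
Paid Family Leave — status full-time ✓; service 1062 days ≥ 6 weeks (≈42 days) ✓ → eligible.
Backup Childcare — status full-time ✗ (requires temporary) → not eligible.
401(k) Plan — status full-time ✗ (requires part-time or temporary) → not eligible.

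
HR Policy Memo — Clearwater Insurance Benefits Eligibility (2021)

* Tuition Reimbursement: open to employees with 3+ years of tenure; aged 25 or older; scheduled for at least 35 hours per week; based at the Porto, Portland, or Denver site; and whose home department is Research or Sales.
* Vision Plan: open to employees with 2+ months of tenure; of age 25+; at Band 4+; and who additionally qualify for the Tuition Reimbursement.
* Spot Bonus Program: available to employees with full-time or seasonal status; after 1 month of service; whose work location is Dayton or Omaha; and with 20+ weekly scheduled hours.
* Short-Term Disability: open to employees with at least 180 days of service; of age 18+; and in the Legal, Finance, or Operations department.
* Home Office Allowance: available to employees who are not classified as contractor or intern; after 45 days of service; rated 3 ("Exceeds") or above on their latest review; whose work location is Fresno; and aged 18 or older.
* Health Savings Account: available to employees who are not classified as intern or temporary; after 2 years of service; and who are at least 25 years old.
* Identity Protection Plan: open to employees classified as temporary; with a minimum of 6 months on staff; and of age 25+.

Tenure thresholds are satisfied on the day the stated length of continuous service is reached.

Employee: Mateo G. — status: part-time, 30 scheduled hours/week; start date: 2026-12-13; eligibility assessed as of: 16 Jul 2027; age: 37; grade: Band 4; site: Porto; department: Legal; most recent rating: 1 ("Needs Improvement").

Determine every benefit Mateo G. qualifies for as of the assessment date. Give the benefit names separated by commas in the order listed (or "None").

Service from 2026-12-13 to 16 Jul 2027: 215 days.
Tuition Reimbursement — service 215 days < 3 years (≈1095 days) ✗ → not eligible.
Vision Plan — service 215 days ≥ 2 months (≈60 days) ✓; age 37 ≥ 25 ✓; grade Band 4 ≥ Band 4 ✓; not eligible for Tuition Reimbursement ✗ → not eligible.
Spot Bonus Program — status part-time ✗ (requires full-time or seasonal) → not eligible.
Short-Term Disability — service 215 days ≥ 180 days ✓; age 37 ≥ 18 ✓; dept Legal ✓ → eligible.
Home Office Allowance — status part-time ✓ (not excluded); service 215 days ≥ 45 days ✓; rating 1 < 3 ✗ → not eligible.
Health Savings Account — status part-time ✓ (not excluded); service 215 days < 2 years (≈730 days) ✗ → not eligible.
Identity Protection Plan — status part-time ✗ (requires temporary) → not eligible.

Short-Term Disability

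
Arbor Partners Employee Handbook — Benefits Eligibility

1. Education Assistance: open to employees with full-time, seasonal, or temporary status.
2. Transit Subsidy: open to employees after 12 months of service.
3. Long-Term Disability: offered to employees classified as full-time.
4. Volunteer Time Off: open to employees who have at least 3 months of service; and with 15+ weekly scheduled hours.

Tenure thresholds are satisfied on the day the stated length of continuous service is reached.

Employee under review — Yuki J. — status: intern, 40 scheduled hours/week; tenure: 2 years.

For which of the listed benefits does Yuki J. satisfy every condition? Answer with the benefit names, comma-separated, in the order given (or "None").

Transit Subsidy, Volunteer Time Off

Education Assistance — status intern ✗ (requires full-time, seasonal, or temporary) → not eligible.
Transit Subsidy — service 2 years ≥ 12 months (≈360 days) ✓ → eligible.
Long-Term Disability — status intern ✗ (requires full-time) → not eligible.
Volunteer Time Off — service 2 years ≥ 3 months (≈90 days) ✓; 40 hrs/wk ≥ 15 ✓ → eligible.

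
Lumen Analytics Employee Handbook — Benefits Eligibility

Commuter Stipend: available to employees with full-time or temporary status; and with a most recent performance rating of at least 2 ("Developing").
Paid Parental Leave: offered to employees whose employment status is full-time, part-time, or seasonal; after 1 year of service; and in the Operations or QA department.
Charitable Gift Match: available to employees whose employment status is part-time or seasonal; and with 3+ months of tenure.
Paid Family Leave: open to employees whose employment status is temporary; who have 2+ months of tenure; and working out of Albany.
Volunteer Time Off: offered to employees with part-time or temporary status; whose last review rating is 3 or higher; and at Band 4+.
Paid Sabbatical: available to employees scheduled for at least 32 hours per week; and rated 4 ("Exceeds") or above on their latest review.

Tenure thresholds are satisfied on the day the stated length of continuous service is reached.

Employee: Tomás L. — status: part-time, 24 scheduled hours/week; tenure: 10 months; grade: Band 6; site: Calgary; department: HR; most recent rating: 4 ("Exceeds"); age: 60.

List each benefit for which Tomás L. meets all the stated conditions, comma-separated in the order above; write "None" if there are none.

Commuter Stipend — status part-time ✗ (requires full-time or temporary) → not eligible.
Paid Parental Leave — status part-time ✓; service 10 months < 1 year (≈365 days) ✗ → not eligible.
Charitable Gift Match — status part-time ✓; service 10 months ≥ 3 months ✓ → eligible.
Paid Family Leave — status part-time ✗ (requires temporary) → not eligible.
Volunteer Time Off — status part-time ✓; rating 4 ≥ 3 ✓; grade Band 6 ≥ Band 4 ✓ → eligible.
Paid Sabbatical — 24 hrs/wk < 32 ✗ → not eligible.

Charitable Gift Match, Volunteer Time Off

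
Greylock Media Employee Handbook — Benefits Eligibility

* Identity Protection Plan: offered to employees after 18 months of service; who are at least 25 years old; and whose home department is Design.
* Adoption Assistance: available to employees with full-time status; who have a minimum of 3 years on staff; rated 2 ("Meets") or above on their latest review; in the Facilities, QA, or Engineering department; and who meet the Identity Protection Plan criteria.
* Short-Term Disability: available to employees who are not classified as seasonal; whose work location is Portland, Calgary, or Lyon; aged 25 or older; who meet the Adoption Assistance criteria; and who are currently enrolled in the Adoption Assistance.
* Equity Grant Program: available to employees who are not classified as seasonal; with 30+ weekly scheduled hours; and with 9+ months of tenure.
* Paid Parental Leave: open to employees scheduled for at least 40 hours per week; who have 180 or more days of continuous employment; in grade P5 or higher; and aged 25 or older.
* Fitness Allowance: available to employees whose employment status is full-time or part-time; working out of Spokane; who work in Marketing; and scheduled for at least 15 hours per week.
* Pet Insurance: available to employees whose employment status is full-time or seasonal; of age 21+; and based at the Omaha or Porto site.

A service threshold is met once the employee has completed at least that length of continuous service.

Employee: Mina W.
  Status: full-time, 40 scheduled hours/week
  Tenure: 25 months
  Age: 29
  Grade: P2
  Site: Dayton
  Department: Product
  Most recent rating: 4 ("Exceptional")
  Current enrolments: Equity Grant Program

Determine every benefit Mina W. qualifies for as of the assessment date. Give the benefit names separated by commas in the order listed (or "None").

Identity Protection Plan — service 25 months ≥ 18 months ✓; age 29 ≥ 25 ✓; dept Product ✗ → not eligible.
Adoption Assistance — status full-time ✓; service 25 months < 3 years (≈1095 days) ✗ → not eligible.
Short-Term Disability — status full-time ✓ (not excluded); site Dayton ✗ (not Portland, Calgary, or Lyon) → not eligible.
Equity Grant Program — status full-time ✓ (not excluded); 40 hrs/wk ≥ 30 ✓; service 25 months ≥ 9 months ✓ → eligible.
Paid Parental Leave — 40 hrs/wk ≥ 40 ✓; service 25 months ≥ 180 days ✓; grade P2 < P5 ✗ → not eligible.
Fitness Allowance — status full-time ✓; site Dayton ✗ (not Spokane) → not eligible.
Pet Insurance — status full-time ✓; age 29 ≥ 21 ✓; site Dayton ✗ (not Omaha or Porto) → not eligible.

Equity Grant Program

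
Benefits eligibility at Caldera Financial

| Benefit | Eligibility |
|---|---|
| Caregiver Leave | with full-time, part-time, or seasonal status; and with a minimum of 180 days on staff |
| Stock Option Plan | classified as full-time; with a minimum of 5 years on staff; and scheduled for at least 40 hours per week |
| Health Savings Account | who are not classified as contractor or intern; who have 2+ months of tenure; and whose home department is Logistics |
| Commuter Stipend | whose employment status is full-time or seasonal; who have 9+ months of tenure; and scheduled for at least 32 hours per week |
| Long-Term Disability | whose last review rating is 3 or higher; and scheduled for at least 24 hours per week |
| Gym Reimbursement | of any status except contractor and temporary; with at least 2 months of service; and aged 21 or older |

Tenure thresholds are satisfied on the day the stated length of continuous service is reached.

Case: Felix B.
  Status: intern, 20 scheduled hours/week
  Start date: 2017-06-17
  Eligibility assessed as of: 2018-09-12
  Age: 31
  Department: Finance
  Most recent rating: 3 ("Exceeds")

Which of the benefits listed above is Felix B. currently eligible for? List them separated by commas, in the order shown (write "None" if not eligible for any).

Gym Reimbursement

Service from 2017-06-17 to 2018-09-12: 452 days.
Caregiver Leave — status intern ✗ (requires full-time, part-time, or seasonal) → not eligible.
Stock Option Plan — status intern ✗ (requires full-time) → not eligible.
Health Savings Account — status intern ✗ (excluded) → not eligible.
Commuter Stipend — status intern ✗ (requires full-time or seasonal) → not eligible.
Long-Term Disability — rating 3 ≥ 3 ✓; 20 hrs/wk < 24 ✗ → not eligible.
Gym Reimbursement — status intern ✓ (not excluded); service 452 days ≥ 2 months (≈60 days) ✓; age 31 ≥ 21 ✓ → eligible.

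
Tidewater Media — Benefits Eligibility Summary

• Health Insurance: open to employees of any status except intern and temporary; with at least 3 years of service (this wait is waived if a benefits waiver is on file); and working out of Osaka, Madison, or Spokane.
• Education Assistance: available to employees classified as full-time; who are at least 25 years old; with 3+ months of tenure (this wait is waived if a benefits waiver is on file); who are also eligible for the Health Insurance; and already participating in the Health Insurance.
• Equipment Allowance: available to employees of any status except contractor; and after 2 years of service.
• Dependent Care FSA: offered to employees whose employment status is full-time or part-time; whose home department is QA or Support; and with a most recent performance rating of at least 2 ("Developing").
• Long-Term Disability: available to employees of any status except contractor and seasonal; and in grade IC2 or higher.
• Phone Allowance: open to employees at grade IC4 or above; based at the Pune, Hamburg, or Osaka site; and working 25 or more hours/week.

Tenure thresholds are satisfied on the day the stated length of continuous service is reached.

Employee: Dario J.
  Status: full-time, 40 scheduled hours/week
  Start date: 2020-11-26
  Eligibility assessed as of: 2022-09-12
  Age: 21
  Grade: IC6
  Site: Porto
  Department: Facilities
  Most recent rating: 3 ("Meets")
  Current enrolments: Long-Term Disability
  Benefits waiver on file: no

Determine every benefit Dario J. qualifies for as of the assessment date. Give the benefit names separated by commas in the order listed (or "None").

Long-Term Disability

Service from 2020-11-26 to 2022-09-12: 655 days.
Health Insurance — status full-time ✓ (not excluded); no waiver, service 655 days < 3 years (≈1095 days) ✗ → not eligible.
Education Assistance — status full-time ✓; age 21 < 25 ✗ → not eligible.
Equipment Allowance — status full-time ✓ (not excluded); service 655 days < 2 years (≈730 days) ✗ → not eligible.
Dependent Care FSA — status full-time ✓; dept Facilities ✗ → not eligible.
Long-Term Disability — status full-time ✓ (not excluded); grade IC6 ≥ IC2 ✓ → eligible.
Phone Allowance — grade IC6 ≥ IC4 ✓; site Porto ✗ (not Pune, Hamburg, or Osaka) → not eligible.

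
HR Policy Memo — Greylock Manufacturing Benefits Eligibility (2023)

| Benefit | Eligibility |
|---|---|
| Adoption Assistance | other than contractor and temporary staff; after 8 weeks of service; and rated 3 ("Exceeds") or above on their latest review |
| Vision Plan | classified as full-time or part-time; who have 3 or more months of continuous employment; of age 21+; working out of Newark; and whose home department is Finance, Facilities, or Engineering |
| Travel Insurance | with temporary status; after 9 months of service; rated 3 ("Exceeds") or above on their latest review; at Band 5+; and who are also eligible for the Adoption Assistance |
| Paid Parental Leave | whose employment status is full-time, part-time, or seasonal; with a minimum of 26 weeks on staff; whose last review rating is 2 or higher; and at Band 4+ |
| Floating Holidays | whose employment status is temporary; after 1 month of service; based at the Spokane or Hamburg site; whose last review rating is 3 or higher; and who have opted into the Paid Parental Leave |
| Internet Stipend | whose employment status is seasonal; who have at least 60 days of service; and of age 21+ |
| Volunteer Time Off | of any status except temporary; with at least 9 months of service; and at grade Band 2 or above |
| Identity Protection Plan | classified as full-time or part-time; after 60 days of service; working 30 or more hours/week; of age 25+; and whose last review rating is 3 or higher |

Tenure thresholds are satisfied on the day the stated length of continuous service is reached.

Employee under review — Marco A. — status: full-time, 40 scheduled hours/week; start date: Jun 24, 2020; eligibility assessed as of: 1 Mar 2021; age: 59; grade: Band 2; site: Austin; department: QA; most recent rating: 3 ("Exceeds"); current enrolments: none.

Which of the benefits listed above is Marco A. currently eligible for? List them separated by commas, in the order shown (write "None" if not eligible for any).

Service from Jun 24, 2020 to 1 Mar 2021: 250 days.
Adoption Assistance — status full-time ✓ (not excluded); service 250 days ≥ 8 weeks (≈56 days) ✓; rating 3 ≥ 3 ✓ → eligible.
Vision Plan — status full-time ✓; service 250 days ≥ 3 months (≈90 days) ✓; age 59 ≥ 21 ✓; site Austin ✗ (not Newark) → not eligible.
Travel Insurance — status full-time ✗ (requires temporary) → not eligible.
Paid Parental Leave — status full-time ✓; service 250 days ≥ 26 weeks (≈182 days) ✓; rating 3 ≥ 2 ✓; grade Band 2 < Band 4 ✗ → not eligible.
Floating Holidays — status full-time ✗ (requires temporary) → not eligible.
Internet Stipend — status full-time ✗ (requires seasonal) → not eligible.
Volunteer Time Off — status full-time ✓ (not excluded); service 250 days < 9 months (≈270 days) ✗ → not eligible.
Identity Protection Plan — status full-time ✓; service 250 days ≥ 60 days ✓; 40 hrs/wk ≥ 30 ✓; age 59 ≥ 25 ✓; rating 3 ≥ 3 ✓ → eligible.

Adoption Assistance, Identity Protection Plan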